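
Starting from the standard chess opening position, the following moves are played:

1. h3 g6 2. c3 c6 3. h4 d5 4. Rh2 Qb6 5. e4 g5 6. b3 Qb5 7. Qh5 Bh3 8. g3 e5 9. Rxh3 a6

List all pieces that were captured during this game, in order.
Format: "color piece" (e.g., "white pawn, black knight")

Tracking captures:
  Rxh3: captured black bishop

black bishop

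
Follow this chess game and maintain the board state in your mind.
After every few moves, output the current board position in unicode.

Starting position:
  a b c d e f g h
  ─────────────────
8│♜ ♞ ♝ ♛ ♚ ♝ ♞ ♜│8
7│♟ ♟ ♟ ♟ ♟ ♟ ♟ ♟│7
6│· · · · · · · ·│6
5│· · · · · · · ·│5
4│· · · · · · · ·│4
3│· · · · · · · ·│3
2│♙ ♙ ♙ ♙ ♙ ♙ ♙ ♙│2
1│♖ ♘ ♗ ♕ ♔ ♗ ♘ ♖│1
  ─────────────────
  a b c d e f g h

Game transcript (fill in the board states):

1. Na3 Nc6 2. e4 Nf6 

  a b c d e f g h
  ─────────────────
8│♜ · ♝ ♛ ♚ ♝ · ♜│8
7│♟ ♟ ♟ ♟ ♟ ♟ ♟ ♟│7
6│· · ♞ · · ♞ · ·│6
5│· · · · · · · ·│5
4│· · · · ♙ · · ·│4
3│♘ · · · · · · ·│3
2│♙ ♙ ♙ ♙ · ♙ ♙ ♙│2
1│♖ · ♗ ♕ ♔ ♗ ♘ ♖│1
  ─────────────────
  a b c d e f g h

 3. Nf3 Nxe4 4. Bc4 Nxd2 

  a b c d e f g h
  ─────────────────
8│♜ · ♝ ♛ ♚ ♝ · ♜│8
7│♟ ♟ ♟ ♟ ♟ ♟ ♟ ♟│7
6│· · ♞ · · · · ·│6
5│· · · · · · · ·│5
4│· · ♗ · · · · ·│4
3│♘ · · · · ♘ · ·│3
2│♙ ♙ ♙ ♞ · ♙ ♙ ♙│2
1│♖ · ♗ ♕ ♔ · · ♖│1
  ─────────────────
  a b c d e f g h

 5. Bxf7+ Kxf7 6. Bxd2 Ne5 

  a b c d e f g h
  ─────────────────
8│♜ · ♝ ♛ · ♝ · ♜│8
7│♟ ♟ ♟ ♟ ♟ ♚ ♟ ♟│7
6│· · · · · · · ·│6
5│· · · · ♞ · · ·│5
4│· · · · · · · ·│4
3│♘ · · · · ♘ · ·│3
2│♙ ♙ ♙ ♗ · ♙ ♙ ♙│2
1│♖ · · ♕ ♔ · · ♖│1
  ─────────────────
  a b c d e f g h

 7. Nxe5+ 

  a b c d e f g h
  ─────────────────
8│♜ · ♝ ♛ · ♝ · ♜│8
7│♟ ♟ ♟ ♟ ♟ ♚ ♟ ♟│7
6│· · · · · · · ·│6
5│· · · · ♘ · · ·│5
4│· · · · · · · ·│4
3│♘ · · · · · · ·│3
2│♙ ♙ ♙ ♗ · ♙ ♙ ♙│2
1│♖ · · ♕ ♔ · · ♖│1
  ─────────────────
  a b c d e f g h


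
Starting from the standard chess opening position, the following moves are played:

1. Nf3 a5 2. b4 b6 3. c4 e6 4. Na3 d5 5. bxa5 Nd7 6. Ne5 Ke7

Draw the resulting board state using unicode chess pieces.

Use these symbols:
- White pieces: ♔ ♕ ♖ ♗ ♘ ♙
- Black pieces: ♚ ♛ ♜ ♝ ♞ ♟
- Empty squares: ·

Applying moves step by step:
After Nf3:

♜ ♞ ♝ ♛ ♚ ♝ ♞ ♜
♟ ♟ ♟ ♟ ♟ ♟ ♟ ♟
· · · · · · · ·
· · · · · · · ·
· · · · · · · ·
· · · · · ♘ · ·
♙ ♙ ♙ ♙ ♙ ♙ ♙ ♙
♖ ♘ ♗ ♕ ♔ ♗ · ♖


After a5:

♜ ♞ ♝ ♛ ♚ ♝ ♞ ♜
· ♟ ♟ ♟ ♟ ♟ ♟ ♟
· · · · · · · ·
♟ · · · · · · ·
· · · · · · · ·
· · · · · ♘ · ·
♙ ♙ ♙ ♙ ♙ ♙ ♙ ♙
♖ ♘ ♗ ♕ ♔ ♗ · ♖


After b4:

♜ ♞ ♝ ♛ ♚ ♝ ♞ ♜
· ♟ ♟ ♟ ♟ ♟ ♟ ♟
· · · · · · · ·
♟ · · · · · · ·
· ♙ · · · · · ·
· · · · · ♘ · ·
♙ · ♙ ♙ ♙ ♙ ♙ ♙
♖ ♘ ♗ ♕ ♔ ♗ · ♖


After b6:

♜ ♞ ♝ ♛ ♚ ♝ ♞ ♜
· · ♟ ♟ ♟ ♟ ♟ ♟
· ♟ · · · · · ·
♟ · · · · · · ·
· ♙ · · · · · ·
· · · · · ♘ · ·
♙ · ♙ ♙ ♙ ♙ ♙ ♙
♖ ♘ ♗ ♕ ♔ ♗ · ♖


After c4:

♜ ♞ ♝ ♛ ♚ ♝ ♞ ♜
· · ♟ ♟ ♟ ♟ ♟ ♟
· ♟ · · · · · ·
♟ · · · · · · ·
· ♙ ♙ · · · · ·
· · · · · ♘ · ·
♙ · · ♙ ♙ ♙ ♙ ♙
♖ ♘ ♗ ♕ ♔ ♗ · ♖


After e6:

♜ ♞ ♝ ♛ ♚ ♝ ♞ ♜
· · ♟ ♟ · ♟ ♟ ♟
· ♟ · · ♟ · · ·
♟ · · · · · · ·
· ♙ ♙ · · · · ·
· · · · · ♘ · ·
♙ · · ♙ ♙ ♙ ♙ ♙
♖ ♘ ♗ ♕ ♔ ♗ · ♖


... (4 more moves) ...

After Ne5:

♜ · ♝ ♛ ♚ ♝ ♞ ♜
· · ♟ ♞ · ♟ ♟ ♟
· ♟ · · ♟ · · ·
♙ · · ♟ ♘ · · ·
· · ♙ · · · · ·
♘ · · · · · · ·
♙ · · ♙ ♙ ♙ ♙ ♙
♖ · ♗ ♕ ♔ ♗ · ♖


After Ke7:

♜ · ♝ ♛ · ♝ ♞ ♜
· · ♟ ♞ ♚ ♟ ♟ ♟
· ♟ · · ♟ · · ·
♙ · · ♟ ♘ · · ·
· · ♙ · · · · ·
♘ · · · · · · ·
♙ · · ♙ ♙ ♙ ♙ ♙
♖ · ♗ ♕ ♔ ♗ · ♖



  a b c d e f g h
  ─────────────────
8│♜ · ♝ ♛ · ♝ ♞ ♜│8
7│· · ♟ ♞ ♚ ♟ ♟ ♟│7
6│· ♟ · · ♟ · · ·│6
5│♙ · · ♟ ♘ · · ·│5
4│· · ♙ · · · · ·│4
3│♘ · · · · · · ·│3
2│♙ · · ♙ ♙ ♙ ♙ ♙│2
1│♖ · ♗ ♕ ♔ ♗ · ♖│1
  ─────────────────
  a b c d e f g h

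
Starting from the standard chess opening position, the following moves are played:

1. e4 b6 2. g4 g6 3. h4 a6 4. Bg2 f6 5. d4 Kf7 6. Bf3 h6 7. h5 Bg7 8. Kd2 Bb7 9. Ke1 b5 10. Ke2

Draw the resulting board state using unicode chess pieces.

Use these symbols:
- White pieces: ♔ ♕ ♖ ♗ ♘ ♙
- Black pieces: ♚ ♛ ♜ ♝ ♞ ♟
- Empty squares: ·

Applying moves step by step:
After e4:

♜ ♞ ♝ ♛ ♚ ♝ ♞ ♜
♟ ♟ ♟ ♟ ♟ ♟ ♟ ♟
· · · · · · · ·
· · · · · · · ·
· · · · ♙ · · ·
· · · · · · · ·
♙ ♙ ♙ ♙ · ♙ ♙ ♙
♖ ♘ ♗ ♕ ♔ ♗ ♘ ♖


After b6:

♜ ♞ ♝ ♛ ♚ ♝ ♞ ♜
♟ · ♟ ♟ ♟ ♟ ♟ ♟
· ♟ · · · · · ·
· · · · · · · ·
· · · · ♙ · · ·
· · · · · · · ·
♙ ♙ ♙ ♙ · ♙ ♙ ♙
♖ ♘ ♗ ♕ ♔ ♗ ♘ ♖


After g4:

♜ ♞ ♝ ♛ ♚ ♝ ♞ ♜
♟ · ♟ ♟ ♟ ♟ ♟ ♟
· ♟ · · · · · ·
· · · · · · · ·
· · · · ♙ · ♙ ·
· · · · · · · ·
♙ ♙ ♙ ♙ · ♙ · ♙
♖ ♘ ♗ ♕ ♔ ♗ ♘ ♖


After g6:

♜ ♞ ♝ ♛ ♚ ♝ ♞ ♜
♟ · ♟ ♟ ♟ ♟ · ♟
· ♟ · · · · ♟ ·
· · · · · · · ·
· · · · ♙ · ♙ ·
· · · · · · · ·
♙ ♙ ♙ ♙ · ♙ · ♙
♖ ♘ ♗ ♕ ♔ ♗ ♘ ♖


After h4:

♜ ♞ ♝ ♛ ♚ ♝ ♞ ♜
♟ · ♟ ♟ ♟ ♟ · ♟
· ♟ · · · · ♟ ·
· · · · · · · ·
· · · · ♙ · ♙ ♙
· · · · · · · ·
♙ ♙ ♙ ♙ · ♙ · ·
♖ ♘ ♗ ♕ ♔ ♗ ♘ ♖


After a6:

♜ ♞ ♝ ♛ ♚ ♝ ♞ ♜
· · ♟ ♟ ♟ ♟ · ♟
♟ ♟ · · · · ♟ ·
· · · · · · · ·
· · · · ♙ · ♙ ♙
· · · · · · · ·
♙ ♙ ♙ ♙ · ♙ · ·
♖ ♘ ♗ ♕ ♔ ♗ ♘ ♖


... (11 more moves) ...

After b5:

♜ ♞ · ♛ · · ♞ ♜
· ♝ ♟ ♟ ♟ ♚ ♝ ·
♟ · · · · ♟ ♟ ♟
· ♟ · · · · · ♙
· · · ♙ ♙ · ♙ ·
· · · · · ♗ · ·
♙ ♙ ♙ · · ♙ · ·
♖ ♘ ♗ ♕ ♔ · ♘ ♖


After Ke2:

♜ ♞ · ♛ · · ♞ ♜
· ♝ ♟ ♟ ♟ ♚ ♝ ·
♟ · · · · ♟ ♟ ♟
· ♟ · · · · · ♙
· · · ♙ ♙ · ♙ ·
· · · · · ♗ · ·
♙ ♙ ♙ · ♔ ♙ · ·
♖ ♘ ♗ ♕ · · ♘ ♖



  a b c d e f g h
  ─────────────────
8│♜ ♞ · ♛ · · ♞ ♜│8
7│· ♝ ♟ ♟ ♟ ♚ ♝ ·│7
6│♟ · · · · ♟ ♟ ♟│6
5│· ♟ · · · · · ♙│5
4│· · · ♙ ♙ · ♙ ·│4
3│· · · · · ♗ · ·│3
2│♙ ♙ ♙ · ♔ ♙ · ·│2
1│♖ ♘ ♗ ♕ · · ♘ ♖│1
  ─────────────────
  a b c d e f g h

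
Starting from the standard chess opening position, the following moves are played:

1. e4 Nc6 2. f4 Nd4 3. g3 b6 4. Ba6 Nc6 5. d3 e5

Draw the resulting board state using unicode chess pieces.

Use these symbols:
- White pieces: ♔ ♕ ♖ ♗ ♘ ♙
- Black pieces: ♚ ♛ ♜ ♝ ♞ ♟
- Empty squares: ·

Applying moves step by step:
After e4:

♜ ♞ ♝ ♛ ♚ ♝ ♞ ♜
♟ ♟ ♟ ♟ ♟ ♟ ♟ ♟
· · · · · · · ·
· · · · · · · ·
· · · · ♙ · · ·
· · · · · · · ·
♙ ♙ ♙ ♙ · ♙ ♙ ♙
♖ ♘ ♗ ♕ ♔ ♗ ♘ ♖


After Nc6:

♜ · ♝ ♛ ♚ ♝ ♞ ♜
♟ ♟ ♟ ♟ ♟ ♟ ♟ ♟
· · ♞ · · · · ·
· · · · · · · ·
· · · · ♙ · · ·
· · · · · · · ·
♙ ♙ ♙ ♙ · ♙ ♙ ♙
♖ ♘ ♗ ♕ ♔ ♗ ♘ ♖


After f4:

♜ · ♝ ♛ ♚ ♝ ♞ ♜
♟ ♟ ♟ ♟ ♟ ♟ ♟ ♟
· · ♞ · · · · ·
· · · · · · · ·
· · · · ♙ ♙ · ·
· · · · · · · ·
♙ ♙ ♙ ♙ · · ♙ ♙
♖ ♘ ♗ ♕ ♔ ♗ ♘ ♖


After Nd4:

♜ · ♝ ♛ ♚ ♝ ♞ ♜
♟ ♟ ♟ ♟ ♟ ♟ ♟ ♟
· · · · · · · ·
· · · · · · · ·
· · · ♞ ♙ ♙ · ·
· · · · · · · ·
♙ ♙ ♙ ♙ · · ♙ ♙
♖ ♘ ♗ ♕ ♔ ♗ ♘ ♖


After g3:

♜ · ♝ ♛ ♚ ♝ ♞ ♜
♟ ♟ ♟ ♟ ♟ ♟ ♟ ♟
· · · · · · · ·
· · · · · · · ·
· · · ♞ ♙ ♙ · ·
· · · · · · ♙ ·
♙ ♙ ♙ ♙ · · · ♙
♖ ♘ ♗ ♕ ♔ ♗ ♘ ♖


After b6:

♜ · ♝ ♛ ♚ ♝ ♞ ♜
♟ · ♟ ♟ ♟ ♟ ♟ ♟
· ♟ · · · · · ·
· · · · · · · ·
· · · ♞ ♙ ♙ · ·
· · · · · · ♙ ·
♙ ♙ ♙ ♙ · · · ♙
♖ ♘ ♗ ♕ ♔ ♗ ♘ ♖


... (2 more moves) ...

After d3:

♜ · ♝ ♛ ♚ ♝ ♞ ♜
♟ · ♟ ♟ ♟ ♟ ♟ ♟
♗ ♟ ♞ · · · · ·
· · · · · · · ·
· · · · ♙ ♙ · ·
· · · ♙ · · ♙ ·
♙ ♙ ♙ · · · · ♙
♖ ♘ ♗ ♕ ♔ · ♘ ♖


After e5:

♜ · ♝ ♛ ♚ ♝ ♞ ♜
♟ · ♟ ♟ · ♟ ♟ ♟
♗ ♟ ♞ · · · · ·
· · · · ♟ · · ·
· · · · ♙ ♙ · ·
· · · ♙ · · ♙ ·
♙ ♙ ♙ · · · · ♙
♖ ♘ ♗ ♕ ♔ · ♘ ♖



  a b c d e f g h
  ─────────────────
8│♜ · ♝ ♛ ♚ ♝ ♞ ♜│8
7│♟ · ♟ ♟ · ♟ ♟ ♟│7
6│♗ ♟ ♞ · · · · ·│6
5│· · · · ♟ · · ·│5
4│· · · · ♙ ♙ · ·│4
3│· · · ♙ · · ♙ ·│3
2│♙ ♙ ♙ · · · · ♙│2
1│♖ ♘ ♗ ♕ ♔ · ♘ ♖│1
  ─────────────────
  a b c d e f g h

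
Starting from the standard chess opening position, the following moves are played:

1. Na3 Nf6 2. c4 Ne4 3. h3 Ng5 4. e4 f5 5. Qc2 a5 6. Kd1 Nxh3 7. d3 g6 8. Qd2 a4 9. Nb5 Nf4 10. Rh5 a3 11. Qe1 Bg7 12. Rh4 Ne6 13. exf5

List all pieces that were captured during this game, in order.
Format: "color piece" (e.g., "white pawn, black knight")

Tracking captures:
  Nxh3: captured white pawn
  exf5: captured black pawn

white pawn, black pawn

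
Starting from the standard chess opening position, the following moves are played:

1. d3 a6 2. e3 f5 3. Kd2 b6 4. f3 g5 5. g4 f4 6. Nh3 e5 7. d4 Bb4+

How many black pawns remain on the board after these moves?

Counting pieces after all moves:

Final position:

  a b c d e f g h
  ─────────────────
8│♜ ♞ ♝ ♛ ♚ · ♞ ♜│8
7│· · ♟ ♟ · · · ♟│7
6│♟ ♟ · · · · · ·│6
5│· · · · ♟ · ♟ ·│5
4│· ♝ · ♙ · ♟ ♙ ·│4
3│· · · · ♙ ♙ · ♘│3
2│♙ ♙ ♙ ♔ · · · ♙│2
1│♖ ♘ ♗ ♕ · ♗ · ♖│1
  ─────────────────
  a b c d e f g h


8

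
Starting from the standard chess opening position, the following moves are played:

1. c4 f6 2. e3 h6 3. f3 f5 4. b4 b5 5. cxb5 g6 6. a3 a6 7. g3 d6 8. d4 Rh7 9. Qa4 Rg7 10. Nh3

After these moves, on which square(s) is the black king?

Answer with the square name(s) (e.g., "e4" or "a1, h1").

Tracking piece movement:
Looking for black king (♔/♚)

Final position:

  a b c d e f g h
  ─────────────────
8│♜ ♞ ♝ ♛ ♚ ♝ ♞ ·│8
7│· · ♟ · ♟ · ♜ ·│7
6│♟ · · ♟ · · ♟ ♟│6
5│· ♙ · · · ♟ · ·│5
4│♕ ♙ · ♙ · · · ·│4
3│♙ · · · ♙ ♙ ♙ ♘│3
2│· · · · · · · ♙│2
1│♖ ♘ ♗ · ♔ ♗ · ♖│1
  ─────────────────
  a b c d e f g h


e8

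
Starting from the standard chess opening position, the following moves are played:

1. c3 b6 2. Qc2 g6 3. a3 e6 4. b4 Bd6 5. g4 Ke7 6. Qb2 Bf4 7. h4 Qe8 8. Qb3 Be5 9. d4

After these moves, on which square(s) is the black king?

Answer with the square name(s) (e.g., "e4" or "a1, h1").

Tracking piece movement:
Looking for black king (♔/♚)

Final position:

  a b c d e f g h
  ─────────────────
8│♜ ♞ ♝ · ♛ · ♞ ♜│8
7│♟ · ♟ ♟ ♚ ♟ · ♟│7
6│· ♟ · · ♟ · ♟ ·│6
5│· · · · ♝ · · ·│5
4│· ♙ · ♙ · · ♙ ♙│4
3│♙ ♕ ♙ · · · · ·│3
2│· · · · ♙ ♙ · ·│2
1│♖ ♘ ♗ · ♔ ♗ ♘ ♖│1
  ─────────────────
  a b c d e f g h


e7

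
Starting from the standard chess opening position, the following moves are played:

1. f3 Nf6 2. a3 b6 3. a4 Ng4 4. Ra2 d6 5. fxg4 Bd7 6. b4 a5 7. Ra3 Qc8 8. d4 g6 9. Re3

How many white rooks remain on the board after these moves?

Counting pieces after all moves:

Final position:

  a b c d e f g h
  ─────────────────
8│♜ ♞ ♛ · ♚ ♝ · ♜│8
7│· · ♟ ♝ ♟ ♟ · ♟│7
6│· ♟ · ♟ · · ♟ ·│6
5│♟ · · · · · · ·│5
4│♙ ♙ · ♙ · · ♙ ·│4
3│· · · · ♖ · · ·│3
2│· · ♙ · ♙ · ♙ ♙│2
1│· ♘ ♗ ♕ ♔ ♗ ♘ ♖│1
  ─────────────────
  a b c d e f g h


2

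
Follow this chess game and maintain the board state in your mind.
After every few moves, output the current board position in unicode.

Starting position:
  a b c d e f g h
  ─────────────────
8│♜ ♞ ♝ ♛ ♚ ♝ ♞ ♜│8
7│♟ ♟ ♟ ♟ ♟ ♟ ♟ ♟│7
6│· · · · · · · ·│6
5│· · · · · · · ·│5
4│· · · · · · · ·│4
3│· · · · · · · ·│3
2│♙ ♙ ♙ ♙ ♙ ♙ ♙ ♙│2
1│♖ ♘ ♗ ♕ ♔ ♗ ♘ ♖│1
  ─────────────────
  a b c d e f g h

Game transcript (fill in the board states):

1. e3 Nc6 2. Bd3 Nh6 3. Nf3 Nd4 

  a b c d e f g h
  ─────────────────
8│♜ · ♝ ♛ ♚ ♝ · ♜│8
7│♟ ♟ ♟ ♟ ♟ ♟ ♟ ♟│7
6│· · · · · · · ♞│6
5│· · · · · · · ·│5
4│· · · ♞ · · · ·│4
3│· · · ♗ ♙ ♘ · ·│3
2│♙ ♙ ♙ ♙ · ♙ ♙ ♙│2
1│♖ ♘ ♗ ♕ ♔ · · ♖│1
  ─────────────────
  a b c d e f g h

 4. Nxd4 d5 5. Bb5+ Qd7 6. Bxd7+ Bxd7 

  a b c d e f g h
  ─────────────────
8│♜ · · · ♚ ♝ · ♜│8
7│♟ ♟ ♟ ♝ ♟ ♟ ♟ ♟│7
6│· · · · · · · ♞│6
5│· · · ♟ · · · ·│5
4│· · · ♘ · · · ·│4
3│· · · · ♙ · · ·│3
2│♙ ♙ ♙ ♙ · ♙ ♙ ♙│2
1│♖ ♘ ♗ ♕ ♔ · · ♖│1
  ─────────────────
  a b c d e f g h

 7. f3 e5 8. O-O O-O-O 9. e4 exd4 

  a b c d e f g h
  ─────────────────
8│· · ♚ ♜ · ♝ · ♜│8
7│♟ ♟ ♟ ♝ · ♟ ♟ ♟│7
6│· · · · · · · ♞│6
5│· · · ♟ · · · ·│5
4│· · · ♟ ♙ · · ·│4
3│· · · · · ♙ · ·│3
2│♙ ♙ ♙ ♙ · · ♙ ♙│2
1│♖ ♘ ♗ ♕ · ♖ ♔ ·│1
  ─────────────────
  a b c d e f g h

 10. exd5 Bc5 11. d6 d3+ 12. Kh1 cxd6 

  a b c d e f g h
  ─────────────────
8│· · ♚ ♜ · · · ♜│8
7│♟ ♟ · ♝ · ♟ ♟ ♟│7
6│· · · ♟ · · · ♞│6
5│· · ♝ · · · · ·│5
4│· · · · · · · ·│4
3│· · · ♟ · ♙ · ·│3
2│♙ ♙ ♙ ♙ · · ♙ ♙│2
1│♖ ♘ ♗ ♕ · ♖ · ♔│1
  ─────────────────
  a b c d e f g h

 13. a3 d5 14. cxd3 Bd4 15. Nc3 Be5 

  a b c d e f g h
  ─────────────────
8│· · ♚ ♜ · · · ♜│8
7│♟ ♟ · ♝ · ♟ ♟ ♟│7
6│· · · · · · · ♞│6
5│· · · ♟ ♝ · · ·│5
4│· · · · · · · ·│4
3│♙ · ♘ ♙ · ♙ · ·│3
2│· ♙ · ♙ · · ♙ ♙│2
1│♖ · ♗ ♕ · ♖ · ♔│1
  ─────────────────
  a b c d e f g h



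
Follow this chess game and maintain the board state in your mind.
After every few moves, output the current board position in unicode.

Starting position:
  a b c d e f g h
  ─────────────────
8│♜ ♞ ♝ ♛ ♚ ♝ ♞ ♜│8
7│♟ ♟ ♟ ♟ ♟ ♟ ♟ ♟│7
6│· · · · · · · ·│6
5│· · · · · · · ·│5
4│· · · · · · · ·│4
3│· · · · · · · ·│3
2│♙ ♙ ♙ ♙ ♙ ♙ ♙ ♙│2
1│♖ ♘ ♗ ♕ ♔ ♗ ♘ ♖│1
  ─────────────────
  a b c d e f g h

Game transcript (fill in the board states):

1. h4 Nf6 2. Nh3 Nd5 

  a b c d e f g h
  ─────────────────
8│♜ ♞ ♝ ♛ ♚ ♝ · ♜│8
7│♟ ♟ ♟ ♟ ♟ ♟ ♟ ♟│7
6│· · · · · · · ·│6
5│· · · ♞ · · · ·│5
4│· · · · · · · ♙│4
3│· · · · · · · ♘│3
2│♙ ♙ ♙ ♙ ♙ ♙ ♙ ·│2
1│♖ ♘ ♗ ♕ ♔ ♗ · ♖│1
  ─────────────────
  a b c d e f g h

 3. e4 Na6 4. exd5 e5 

  a b c d e f g h
  ─────────────────
8│♜ · ♝ ♛ ♚ ♝ · ♜│8
7│♟ ♟ ♟ ♟ · ♟ ♟ ♟│7
6│♞ · · · · · · ·│6
5│· · · ♙ ♟ · · ·│5
4│· · · · · · · ♙│4
3│· · · · · · · ♘│3
2│♙ ♙ ♙ ♙ · ♙ ♙ ·│2
1│♖ ♘ ♗ ♕ ♔ ♗ · ♖│1
  ─────────────────
  a b c d e f g h

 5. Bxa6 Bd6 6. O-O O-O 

  a b c d e f g h
  ─────────────────
8│♜ · ♝ ♛ · ♜ ♚ ·│8
7│♟ ♟ ♟ ♟ · ♟ ♟ ♟│7
6│♗ · · ♝ · · · ·│6
5│· · · ♙ ♟ · · ·│5
4│· · · · · · · ♙│4
3│· · · · · · · ♘│3
2│♙ ♙ ♙ ♙ · ♙ ♙ ·│2
1│♖ ♘ ♗ ♕ · ♖ ♔ ·│1
  ─────────────────
  a b c d e f g h

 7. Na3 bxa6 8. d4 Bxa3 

  a b c d e f g h
  ─────────────────
8│♜ · ♝ ♛ · ♜ ♚ ·│8
7│♟ · ♟ ♟ · ♟ ♟ ♟│7
6│♟ · · · · · · ·│6
5│· · · ♙ ♟ · · ·│5
4│· · · ♙ · · · ♙│4
3│♝ · · · · · · ♘│3
2│♙ ♙ ♙ · · ♙ ♙ ·│2
1│♖ · ♗ ♕ · ♖ ♔ ·│1
  ─────────────────
  a b c d e f g h

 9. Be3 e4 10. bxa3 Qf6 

  a b c d e f g h
  ─────────────────
8│♜ · ♝ · · ♜ ♚ ·│8
7│♟ · ♟ ♟ · ♟ ♟ ♟│7
6│♟ · · · · ♛ · ·│6
5│· · · ♙ · · · ·│5
4│· · · ♙ ♟ · · ♙│4
3│♙ · · · ♗ · · ♘│3
2│♙ · ♙ · · ♙ ♙ ·│2
1│♖ · · ♕ · ♖ ♔ ·│1
  ─────────────────
  a b c d e f g h



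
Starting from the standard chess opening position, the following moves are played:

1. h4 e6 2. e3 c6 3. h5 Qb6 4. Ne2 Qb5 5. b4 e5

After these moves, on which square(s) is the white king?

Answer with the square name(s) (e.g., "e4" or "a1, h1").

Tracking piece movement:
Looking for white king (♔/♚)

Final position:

  a b c d e f g h
  ─────────────────
8│♜ ♞ ♝ · ♚ ♝ ♞ ♜│8
7│♟ ♟ · ♟ · ♟ ♟ ♟│7
6│· · ♟ · · · · ·│6
5│· ♛ · · ♟ · · ♙│5
4│· ♙ · · · · · ·│4
3│· · · · ♙ · · ·│3
2│♙ · ♙ ♙ ♘ ♙ ♙ ·│2
1│♖ ♘ ♗ ♕ ♔ ♗ · ♖│1
  ─────────────────
  a b c d e f g h


e1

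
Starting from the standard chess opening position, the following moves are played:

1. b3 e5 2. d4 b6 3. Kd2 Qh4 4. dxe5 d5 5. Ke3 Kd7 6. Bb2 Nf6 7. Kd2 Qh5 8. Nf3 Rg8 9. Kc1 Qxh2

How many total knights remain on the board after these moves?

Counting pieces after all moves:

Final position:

  a b c d e f g h
  ─────────────────
8│♜ ♞ ♝ · · ♝ ♜ ·│8
7│♟ · ♟ ♚ · ♟ ♟ ♟│7
6│· ♟ · · · ♞ · ·│6
5│· · · ♟ ♙ · · ·│5
4│· · · · · · · ·│4
3│· ♙ · · · ♘ · ·│3
2│♙ ♗ ♙ · ♙ ♙ ♙ ♛│2
1│♖ ♘ ♔ ♕ · ♗ · ♖│1
  ─────────────────
  a b c d e f g h


4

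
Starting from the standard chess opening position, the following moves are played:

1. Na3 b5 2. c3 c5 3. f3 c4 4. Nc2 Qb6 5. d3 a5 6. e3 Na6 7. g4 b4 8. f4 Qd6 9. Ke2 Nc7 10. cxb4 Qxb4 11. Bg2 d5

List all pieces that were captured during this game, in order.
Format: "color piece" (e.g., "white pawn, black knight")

Tracking captures:
  cxb4: captured black pawn
  Qxb4: captured white pawn

black pawn, white pawn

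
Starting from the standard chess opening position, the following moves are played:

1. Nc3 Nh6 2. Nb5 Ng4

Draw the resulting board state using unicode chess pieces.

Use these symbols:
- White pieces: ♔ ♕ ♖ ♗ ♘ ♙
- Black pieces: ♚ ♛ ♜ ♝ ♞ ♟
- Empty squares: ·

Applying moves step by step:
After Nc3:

♜ ♞ ♝ ♛ ♚ ♝ ♞ ♜
♟ ♟ ♟ ♟ ♟ ♟ ♟ ♟
· · · · · · · ·
· · · · · · · ·
· · · · · · · ·
· · ♘ · · · · ·
♙ ♙ ♙ ♙ ♙ ♙ ♙ ♙
♖ · ♗ ♕ ♔ ♗ ♘ ♖


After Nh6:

♜ ♞ ♝ ♛ ♚ ♝ · ♜
♟ ♟ ♟ ♟ ♟ ♟ ♟ ♟
· · · · · · · ♞
· · · · · · · ·
· · · · · · · ·
· · ♘ · · · · ·
♙ ♙ ♙ ♙ ♙ ♙ ♙ ♙
♖ · ♗ ♕ ♔ ♗ ♘ ♖


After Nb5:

♜ ♞ ♝ ♛ ♚ ♝ · ♜
♟ ♟ ♟ ♟ ♟ ♟ ♟ ♟
· · · · · · · ♞
· ♘ · · · · · ·
· · · · · · · ·
· · · · · · · ·
♙ ♙ ♙ ♙ ♙ ♙ ♙ ♙
♖ · ♗ ♕ ♔ ♗ ♘ ♖


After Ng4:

♜ ♞ ♝ ♛ ♚ ♝ · ♜
♟ ♟ ♟ ♟ ♟ ♟ ♟ ♟
· · · · · · · ·
· ♘ · · · · · ·
· · · · · · ♞ ·
· · · · · · · ·
♙ ♙ ♙ ♙ ♙ ♙ ♙ ♙
♖ · ♗ ♕ ♔ ♗ ♘ ♖



  a b c d e f g h
  ─────────────────
8│♜ ♞ ♝ ♛ ♚ ♝ · ♜│8
7│♟ ♟ ♟ ♟ ♟ ♟ ♟ ♟│7
6│· · · · · · · ·│6
5│· ♘ · · · · · ·│5
4│· · · · · · ♞ ·│4
3│· · · · · · · ·│3
2│♙ ♙ ♙ ♙ ♙ ♙ ♙ ♙│2
1│♖ · ♗ ♕ ♔ ♗ ♘ ♖│1
  ─────────────────
  a b c d e f g h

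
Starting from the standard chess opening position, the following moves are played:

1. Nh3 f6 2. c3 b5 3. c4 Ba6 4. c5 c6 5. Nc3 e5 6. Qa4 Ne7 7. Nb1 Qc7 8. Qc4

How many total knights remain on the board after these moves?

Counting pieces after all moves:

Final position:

  a b c d e f g h
  ─────────────────
8│♜ ♞ · · ♚ ♝ · ♜│8
7│♟ · ♛ ♟ ♞ · ♟ ♟│7
6│♝ · ♟ · · ♟ · ·│6
5│· ♟ ♙ · ♟ · · ·│5
4│· · ♕ · · · · ·│4
3│· · · · · · · ♘│3
2│♙ ♙ · ♙ ♙ ♙ ♙ ♙│2
1│♖ ♘ ♗ · ♔ ♗ · ♖│1
  ─────────────────
  a b c d e f g h


4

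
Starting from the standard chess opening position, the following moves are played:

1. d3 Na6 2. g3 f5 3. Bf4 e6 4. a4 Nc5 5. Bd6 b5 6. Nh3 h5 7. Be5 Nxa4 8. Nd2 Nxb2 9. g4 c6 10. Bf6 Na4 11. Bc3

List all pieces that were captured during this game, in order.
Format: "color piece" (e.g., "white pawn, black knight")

Tracking captures:
  Nxa4: captured white pawn
  Nxb2: captured white pawn

white pawn, white pawn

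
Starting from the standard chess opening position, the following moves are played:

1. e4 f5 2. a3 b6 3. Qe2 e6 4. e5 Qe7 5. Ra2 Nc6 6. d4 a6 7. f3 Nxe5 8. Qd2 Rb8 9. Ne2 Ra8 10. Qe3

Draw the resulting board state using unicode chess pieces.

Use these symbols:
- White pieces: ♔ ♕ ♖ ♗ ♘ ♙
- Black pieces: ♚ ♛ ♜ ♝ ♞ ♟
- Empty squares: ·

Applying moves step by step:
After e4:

♜ ♞ ♝ ♛ ♚ ♝ ♞ ♜
♟ ♟ ♟ ♟ ♟ ♟ ♟ ♟
· · · · · · · ·
· · · · · · · ·
· · · · ♙ · · ·
· · · · · · · ·
♙ ♙ ♙ ♙ · ♙ ♙ ♙
♖ ♘ ♗ ♕ ♔ ♗ ♘ ♖


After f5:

♜ ♞ ♝ ♛ ♚ ♝ ♞ ♜
♟ ♟ ♟ ♟ ♟ · ♟ ♟
· · · · · · · ·
· · · · · ♟ · ·
· · · · ♙ · · ·
· · · · · · · ·
♙ ♙ ♙ ♙ · ♙ ♙ ♙
♖ ♘ ♗ ♕ ♔ ♗ ♘ ♖


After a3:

♜ ♞ ♝ ♛ ♚ ♝ ♞ ♜
♟ ♟ ♟ ♟ ♟ · ♟ ♟
· · · · · · · ·
· · · · · ♟ · ·
· · · · ♙ · · ·
♙ · · · · · · ·
· ♙ ♙ ♙ · ♙ ♙ ♙
♖ ♘ ♗ ♕ ♔ ♗ ♘ ♖


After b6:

♜ ♞ ♝ ♛ ♚ ♝ ♞ ♜
♟ · ♟ ♟ ♟ · ♟ ♟
· ♟ · · · · · ·
· · · · · ♟ · ·
· · · · ♙ · · ·
♙ · · · · · · ·
· ♙ ♙ ♙ · ♙ ♙ ♙
♖ ♘ ♗ ♕ ♔ ♗ ♘ ♖


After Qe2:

♜ ♞ ♝ ♛ ♚ ♝ ♞ ♜
♟ · ♟ ♟ ♟ · ♟ ♟
· ♟ · · · · · ·
· · · · · ♟ · ·
· · · · ♙ · · ·
♙ · · · · · · ·
· ♙ ♙ ♙ ♕ ♙ ♙ ♙
♖ ♘ ♗ · ♔ ♗ ♘ ♖


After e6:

♜ ♞ ♝ ♛ ♚ ♝ ♞ ♜
♟ · ♟ ♟ · · ♟ ♟
· ♟ · · ♟ · · ·
· · · · · ♟ · ·
· · · · ♙ · · ·
♙ · · · · · · ·
· ♙ ♙ ♙ ♕ ♙ ♙ ♙
♖ ♘ ♗ · ♔ ♗ ♘ ♖


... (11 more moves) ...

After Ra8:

♜ · ♝ · ♚ ♝ ♞ ♜
· · ♟ ♟ ♛ · ♟ ♟
♟ ♟ · · ♟ · · ·
· · · · ♞ ♟ · ·
· · · ♙ · · · ·
♙ · · · · ♙ · ·
♖ ♙ ♙ ♕ ♘ · ♙ ♙
· ♘ ♗ · ♔ ♗ · ♖


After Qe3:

♜ · ♝ · ♚ ♝ ♞ ♜
· · ♟ ♟ ♛ · ♟ ♟
♟ ♟ · · ♟ · · ·
· · · · ♞ ♟ · ·
· · · ♙ · · · ·
♙ · · · ♕ ♙ · ·
♖ ♙ ♙ · ♘ · ♙ ♙
· ♘ ♗ · ♔ ♗ · ♖



  a b c d e f g h
  ─────────────────
8│♜ · ♝ · ♚ ♝ ♞ ♜│8
7│· · ♟ ♟ ♛ · ♟ ♟│7
6│♟ ♟ · · ♟ · · ·│6
5│· · · · ♞ ♟ · ·│5
4│· · · ♙ · · · ·│4
3│♙ · · · ♕ ♙ · ·│3
2│♖ ♙ ♙ · ♘ · ♙ ♙│2
1│· ♘ ♗ · ♔ ♗ · ♖│1
  ─────────────────
  a b c d e f g h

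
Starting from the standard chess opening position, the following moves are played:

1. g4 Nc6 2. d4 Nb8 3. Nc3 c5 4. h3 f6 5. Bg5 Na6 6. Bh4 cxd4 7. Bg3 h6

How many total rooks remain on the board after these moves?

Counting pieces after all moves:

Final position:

  a b c d e f g h
  ─────────────────
8│♜ · ♝ ♛ ♚ ♝ ♞ ♜│8
7│♟ ♟ · ♟ ♟ · ♟ ·│7
6│♞ · · · · ♟ · ♟│6
5│· · · · · · · ·│5
4│· · · ♟ · · ♙ ·│4
3│· · ♘ · · · ♗ ♙│3
2│♙ ♙ ♙ · ♙ ♙ · ·│2
1│♖ · · ♕ ♔ ♗ ♘ ♖│1
  ─────────────────
  a b c d e f g h


4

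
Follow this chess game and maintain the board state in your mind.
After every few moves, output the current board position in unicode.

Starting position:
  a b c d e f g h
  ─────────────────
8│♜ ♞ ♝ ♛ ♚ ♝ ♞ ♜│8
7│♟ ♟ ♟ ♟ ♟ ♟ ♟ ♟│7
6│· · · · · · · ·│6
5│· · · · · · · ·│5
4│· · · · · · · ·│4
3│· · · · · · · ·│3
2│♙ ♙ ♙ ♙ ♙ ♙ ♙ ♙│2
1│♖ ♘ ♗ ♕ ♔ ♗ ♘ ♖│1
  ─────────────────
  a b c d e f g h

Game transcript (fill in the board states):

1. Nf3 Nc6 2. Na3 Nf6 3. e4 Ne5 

  a b c d e f g h
  ─────────────────
8│♜ · ♝ ♛ ♚ ♝ · ♜│8
7│♟ ♟ ♟ ♟ ♟ ♟ ♟ ♟│7
6│· · · · · ♞ · ·│6
5│· · · · ♞ · · ·│5
4│· · · · ♙ · · ·│4
3│♘ · · · · ♘ · ·│3
2│♙ ♙ ♙ ♙ · ♙ ♙ ♙│2
1│♖ · ♗ ♕ ♔ ♗ · ♖│1
  ─────────────────
  a b c d e f g h

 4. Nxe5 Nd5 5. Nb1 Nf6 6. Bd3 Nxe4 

  a b c d e f g h
  ─────────────────
8│♜ · ♝ ♛ ♚ ♝ · ♜│8
7│♟ ♟ ♟ ♟ ♟ ♟ ♟ ♟│7
6│· · · · · · · ·│6
5│· · · · ♘ · · ·│5
4│· · · · ♞ · · ·│4
3│· · · ♗ · · · ·│3
2│♙ ♙ ♙ ♙ · ♙ ♙ ♙│2
1│♖ ♘ ♗ ♕ ♔ · · ♖│1
  ─────────────────
  a b c d e f g h

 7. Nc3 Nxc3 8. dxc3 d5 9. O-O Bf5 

  a b c d e f g h
  ─────────────────
8│♜ · · ♛ ♚ ♝ · ♜│8
7│♟ ♟ ♟ · ♟ ♟ ♟ ♟│7
6│· · · · · · · ·│6
5│· · · ♟ ♘ ♝ · ·│5
4│· · · · · · · ·│4
3│· · ♙ ♗ · · · ·│3
2│♙ ♙ ♙ · · ♙ ♙ ♙│2
1│♖ · ♗ ♕ · ♖ ♔ ·│1
  ─────────────────
  a b c d e f g h

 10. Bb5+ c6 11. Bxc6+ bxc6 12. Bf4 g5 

  a b c d e f g h
  ─────────────────
8│♜ · · ♛ ♚ ♝ · ♜│8
7│♟ · · · ♟ ♟ · ♟│7
6│· · ♟ · · · · ·│6
5│· · · ♟ ♘ ♝ ♟ ·│5
4│· · · · · ♗ · ·│4
3│· · ♙ · · · · ·│3
2│♙ ♙ ♙ · · ♙ ♙ ♙│2
1│♖ · · ♕ · ♖ ♔ ·│1
  ─────────────────
  a b c d e f g h

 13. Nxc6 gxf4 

  a b c d e f g h
  ─────────────────
8│♜ · · ♛ ♚ ♝ · ♜│8
7│♟ · · · ♟ ♟ · ♟│7
6│· · ♘ · · · · ·│6
5│· · · ♟ · ♝ · ·│5
4│· · · · · ♟ · ·│4
3│· · ♙ · · · · ·│3
2│♙ ♙ ♙ · · ♙ ♙ ♙│2
1│♖ · · ♕ · ♖ ♔ ·│1
  ─────────────────
  a b c d e f g h


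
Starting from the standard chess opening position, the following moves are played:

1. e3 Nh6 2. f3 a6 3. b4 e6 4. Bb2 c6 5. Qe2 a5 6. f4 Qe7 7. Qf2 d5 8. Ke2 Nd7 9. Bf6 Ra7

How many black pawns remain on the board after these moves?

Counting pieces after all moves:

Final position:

  a b c d e f g h
  ─────────────────
8│· · ♝ · ♚ ♝ · ♜│8
7│♜ ♟ · ♞ ♛ ♟ ♟ ♟│7
6│· · ♟ · ♟ ♗ · ♞│6
5│♟ · · ♟ · · · ·│5
4│· ♙ · · · ♙ · ·│4
3│· · · · ♙ · · ·│3
2│♙ · ♙ ♙ ♔ ♕ ♙ ♙│2
1│♖ ♘ · · · ♗ ♘ ♖│1
  ─────────────────
  a b c d e f g h


8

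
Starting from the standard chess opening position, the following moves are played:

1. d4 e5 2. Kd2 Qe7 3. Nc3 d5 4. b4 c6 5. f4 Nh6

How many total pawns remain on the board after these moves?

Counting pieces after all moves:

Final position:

  a b c d e f g h
  ─────────────────
8│♜ ♞ ♝ · ♚ ♝ · ♜│8
7│♟ ♟ · · ♛ ♟ ♟ ♟│7
6│· · ♟ · · · · ♞│6
5│· · · ♟ ♟ · · ·│5
4│· ♙ · ♙ · ♙ · ·│4
3│· · ♘ · · · · ·│3
2│♙ · ♙ ♔ ♙ · ♙ ♙│2
1│♖ · ♗ ♕ · ♗ ♘ ♖│1
  ─────────────────
  a b c d e f g h


16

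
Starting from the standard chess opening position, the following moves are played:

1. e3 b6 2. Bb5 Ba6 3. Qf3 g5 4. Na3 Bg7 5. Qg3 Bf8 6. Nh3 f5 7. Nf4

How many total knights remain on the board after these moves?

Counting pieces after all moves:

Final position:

  a b c d e f g h
  ─────────────────
8│♜ ♞ · ♛ ♚ ♝ ♞ ♜│8
7│♟ · ♟ ♟ ♟ · · ♟│7
6│♝ ♟ · · · · · ·│6
5│· ♗ · · · ♟ ♟ ·│5
4│· · · · · ♘ · ·│4
3│♘ · · · ♙ · ♕ ·│3
2│♙ ♙ ♙ ♙ · ♙ ♙ ♙│2
1│♖ · ♗ · ♔ · · ♖│1
  ─────────────────
  a b c d e f g h


4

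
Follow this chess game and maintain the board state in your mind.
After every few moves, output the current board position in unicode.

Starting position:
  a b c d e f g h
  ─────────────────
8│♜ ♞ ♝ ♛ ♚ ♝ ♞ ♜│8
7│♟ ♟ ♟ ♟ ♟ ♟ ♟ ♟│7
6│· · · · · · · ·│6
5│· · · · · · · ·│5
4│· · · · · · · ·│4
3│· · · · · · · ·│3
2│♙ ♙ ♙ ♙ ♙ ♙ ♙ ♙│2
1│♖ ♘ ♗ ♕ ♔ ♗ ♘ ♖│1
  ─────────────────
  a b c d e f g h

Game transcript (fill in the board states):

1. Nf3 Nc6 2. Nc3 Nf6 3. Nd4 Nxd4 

  a b c d e f g h
  ─────────────────
8│♜ · ♝ ♛ ♚ ♝ · ♜│8
7│♟ ♟ ♟ ♟ ♟ ♟ ♟ ♟│7
6│· · · · · ♞ · ·│6
5│· · · · · · · ·│5
4│· · · ♞ · · · ·│4
3│· · ♘ · · · · ·│3
2│♙ ♙ ♙ ♙ ♙ ♙ ♙ ♙│2
1│♖ · ♗ ♕ ♔ ♗ · ♖│1
  ─────────────────
  a b c d e f g h

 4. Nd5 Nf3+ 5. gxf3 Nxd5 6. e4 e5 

  a b c d e f g h
  ─────────────────
8│♜ · ♝ ♛ ♚ ♝ · ♜│8
7│♟ ♟ ♟ ♟ · ♟ ♟ ♟│7
6│· · · · · · · ·│6
5│· · · ♞ ♟ · · ·│5
4│· · · · ♙ · · ·│4
3│· · · · · ♙ · ·│3
2│♙ ♙ ♙ ♙ · ♙ · ♙│2
1│♖ · ♗ ♕ ♔ ♗ · ♖│1
  ─────────────────
  a b c d e f g h

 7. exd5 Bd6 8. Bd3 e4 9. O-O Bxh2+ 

  a b c d e f g h
  ─────────────────
8│♜ · ♝ ♛ ♚ · · ♜│8
7│♟ ♟ ♟ ♟ · ♟ ♟ ♟│7
6│· · · · · · · ·│6
5│· · · ♙ · · · ·│5
4│· · · · ♟ · · ·│4
3│· · · ♗ · ♙ · ·│3
2│♙ ♙ ♙ ♙ · ♙ · ♝│2
1│♖ · ♗ ♕ · ♖ ♔ ·│1
  ─────────────────
  a b c d e f g h

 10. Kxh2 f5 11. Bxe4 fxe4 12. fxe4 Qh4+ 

  a b c d e f g h
  ─────────────────
8│♜ · ♝ · ♚ · · ♜│8
7│♟ ♟ ♟ ♟ · · ♟ ♟│7
6│· · · · · · · ·│6
5│· · · ♙ · · · ·│5
4│· · · · ♙ · · ♛│4
3│· · · · · · · ·│3
2│♙ ♙ ♙ ♙ · ♙ · ♔│2
1│♖ · ♗ ♕ · ♖ · ·│1
  ─────────────────
  a b c d e f g h

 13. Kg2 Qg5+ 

  a b c d e f g h
  ─────────────────
8│♜ · ♝ · ♚ · · ♜│8
7│♟ ♟ ♟ ♟ · · ♟ ♟│7
6│· · · · · · · ·│6
5│· · · ♙ · · ♛ ·│5
4│· · · · ♙ · · ·│4
3│· · · · · · · ·│3
2│♙ ♙ ♙ ♙ · ♙ ♔ ·│2
1│♖ · ♗ ♕ · ♖ · ·│1
  ─────────────────
  a b c d e f g h


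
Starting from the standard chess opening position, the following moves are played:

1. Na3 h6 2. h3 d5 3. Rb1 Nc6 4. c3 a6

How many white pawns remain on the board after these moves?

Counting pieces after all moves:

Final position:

  a b c d e f g h
  ─────────────────
8│♜ · ♝ ♛ ♚ ♝ ♞ ♜│8
7│· ♟ ♟ · ♟ ♟ ♟ ·│7
6│♟ · ♞ · · · · ♟│6
5│· · · ♟ · · · ·│5
4│· · · · · · · ·│4
3│♘ · ♙ · · · · ♙│3
2│♙ ♙ · ♙ ♙ ♙ ♙ ·│2
1│· ♖ ♗ ♕ ♔ ♗ ♘ ♖│1
  ─────────────────
  a b c d e f g h


8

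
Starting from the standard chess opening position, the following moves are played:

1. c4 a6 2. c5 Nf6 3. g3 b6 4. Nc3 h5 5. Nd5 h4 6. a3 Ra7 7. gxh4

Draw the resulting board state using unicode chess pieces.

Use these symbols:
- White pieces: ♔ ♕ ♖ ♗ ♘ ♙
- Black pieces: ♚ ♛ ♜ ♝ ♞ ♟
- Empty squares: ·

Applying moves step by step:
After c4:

♜ ♞ ♝ ♛ ♚ ♝ ♞ ♜
♟ ♟ ♟ ♟ ♟ ♟ ♟ ♟
· · · · · · · ·
· · · · · · · ·
· · ♙ · · · · ·
· · · · · · · ·
♙ ♙ · ♙ ♙ ♙ ♙ ♙
♖ ♘ ♗ ♕ ♔ ♗ ♘ ♖


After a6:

♜ ♞ ♝ ♛ ♚ ♝ ♞ ♜
· ♟ ♟ ♟ ♟ ♟ ♟ ♟
♟ · · · · · · ·
· · · · · · · ·
· · ♙ · · · · ·
· · · · · · · ·
♙ ♙ · ♙ ♙ ♙ ♙ ♙
♖ ♘ ♗ ♕ ♔ ♗ ♘ ♖


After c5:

♜ ♞ ♝ ♛ ♚ ♝ ♞ ♜
· ♟ ♟ ♟ ♟ ♟ ♟ ♟
♟ · · · · · · ·
· · ♙ · · · · ·
· · · · · · · ·
· · · · · · · ·
♙ ♙ · ♙ ♙ ♙ ♙ ♙
♖ ♘ ♗ ♕ ♔ ♗ ♘ ♖


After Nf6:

♜ ♞ ♝ ♛ ♚ ♝ · ♜
· ♟ ♟ ♟ ♟ ♟ ♟ ♟
♟ · · · · ♞ · ·
· · ♙ · · · · ·
· · · · · · · ·
· · · · · · · ·
♙ ♙ · ♙ ♙ ♙ ♙ ♙
♖ ♘ ♗ ♕ ♔ ♗ ♘ ♖


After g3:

♜ ♞ ♝ ♛ ♚ ♝ · ♜
· ♟ ♟ ♟ ♟ ♟ ♟ ♟
♟ · · · · ♞ · ·
· · ♙ · · · · ·
· · · · · · · ·
· · · · · · ♙ ·
♙ ♙ · ♙ ♙ ♙ · ♙
♖ ♘ ♗ ♕ ♔ ♗ ♘ ♖


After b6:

♜ ♞ ♝ ♛ ♚ ♝ · ♜
· · ♟ ♟ ♟ ♟ ♟ ♟
♟ ♟ · · · ♞ · ·
· · ♙ · · · · ·
· · · · · · · ·
· · · · · · ♙ ·
♙ ♙ · ♙ ♙ ♙ · ♙
♖ ♘ ♗ ♕ ♔ ♗ ♘ ♖


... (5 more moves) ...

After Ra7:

· ♞ ♝ ♛ ♚ ♝ · ♜
♜ · ♟ ♟ ♟ ♟ ♟ ·
♟ ♟ · · · ♞ · ·
· · ♙ ♘ · · · ·
· · · · · · · ♟
♙ · · · · · ♙ ·
· ♙ · ♙ ♙ ♙ · ♙
♖ · ♗ ♕ ♔ ♗ ♘ ♖


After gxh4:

· ♞ ♝ ♛ ♚ ♝ · ♜
♜ · ♟ ♟ ♟ ♟ ♟ ·
♟ ♟ · · · ♞ · ·
· · ♙ ♘ · · · ·
· · · · · · · ♙
♙ · · · · · · ·
· ♙ · ♙ ♙ ♙ · ♙
♖ · ♗ ♕ ♔ ♗ ♘ ♖



  a b c d e f g h
  ─────────────────
8│· ♞ ♝ ♛ ♚ ♝ · ♜│8
7│♜ · ♟ ♟ ♟ ♟ ♟ ·│7
6│♟ ♟ · · · ♞ · ·│6
5│· · ♙ ♘ · · · ·│5
4│· · · · · · · ♙│4
3│♙ · · · · · · ·│3
2│· ♙ · ♙ ♙ ♙ · ♙│2
1│♖ · ♗ ♕ ♔ ♗ ♘ ♖│1
  ─────────────────
  a b c d e f g h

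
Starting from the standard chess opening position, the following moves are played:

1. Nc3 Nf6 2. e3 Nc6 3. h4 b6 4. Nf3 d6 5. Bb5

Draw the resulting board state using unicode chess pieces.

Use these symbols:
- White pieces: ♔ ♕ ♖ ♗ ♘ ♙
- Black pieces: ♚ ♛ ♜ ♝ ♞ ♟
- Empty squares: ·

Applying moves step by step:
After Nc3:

♜ ♞ ♝ ♛ ♚ ♝ ♞ ♜
♟ ♟ ♟ ♟ ♟ ♟ ♟ ♟
· · · · · · · ·
· · · · · · · ·
· · · · · · · ·
· · ♘ · · · · ·
♙ ♙ ♙ ♙ ♙ ♙ ♙ ♙
♖ · ♗ ♕ ♔ ♗ ♘ ♖


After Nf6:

♜ ♞ ♝ ♛ ♚ ♝ · ♜
♟ ♟ ♟ ♟ ♟ ♟ ♟ ♟
· · · · · ♞ · ·
· · · · · · · ·
· · · · · · · ·
· · ♘ · · · · ·
♙ ♙ ♙ ♙ ♙ ♙ ♙ ♙
♖ · ♗ ♕ ♔ ♗ ♘ ♖


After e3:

♜ ♞ ♝ ♛ ♚ ♝ · ♜
♟ ♟ ♟ ♟ ♟ ♟ ♟ ♟
· · · · · ♞ · ·
· · · · · · · ·
· · · · · · · ·
· · ♘ · ♙ · · ·
♙ ♙ ♙ ♙ · ♙ ♙ ♙
♖ · ♗ ♕ ♔ ♗ ♘ ♖


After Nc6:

♜ · ♝ ♛ ♚ ♝ · ♜
♟ ♟ ♟ ♟ ♟ ♟ ♟ ♟
· · ♞ · · ♞ · ·
· · · · · · · ·
· · · · · · · ·
· · ♘ · ♙ · · ·
♙ ♙ ♙ ♙ · ♙ ♙ ♙
♖ · ♗ ♕ ♔ ♗ ♘ ♖


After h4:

♜ · ♝ ♛ ♚ ♝ · ♜
♟ ♟ ♟ ♟ ♟ ♟ ♟ ♟
· · ♞ · · ♞ · ·
· · · · · · · ·
· · · · · · · ♙
· · ♘ · ♙ · · ·
♙ ♙ ♙ ♙ · ♙ ♙ ·
♖ · ♗ ♕ ♔ ♗ ♘ ♖


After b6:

♜ · ♝ ♛ ♚ ♝ · ♜
♟ · ♟ ♟ ♟ ♟ ♟ ♟
· ♟ ♞ · · ♞ · ·
· · · · · · · ·
· · · · · · · ♙
· · ♘ · ♙ · · ·
♙ ♙ ♙ ♙ · ♙ ♙ ·
♖ · ♗ ♕ ♔ ♗ ♘ ♖


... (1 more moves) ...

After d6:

♜ · ♝ ♛ ♚ ♝ · ♜
♟ · ♟ · ♟ ♟ ♟ ♟
· ♟ ♞ ♟ · ♞ · ·
· · · · · · · ·
· · · · · · · ♙
· · ♘ · ♙ ♘ · ·
♙ ♙ ♙ ♙ · ♙ ♙ ·
♖ · ♗ ♕ ♔ ♗ · ♖


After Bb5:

♜ · ♝ ♛ ♚ ♝ · ♜
♟ · ♟ · ♟ ♟ ♟ ♟
· ♟ ♞ ♟ · ♞ · ·
· ♗ · · · · · ·
· · · · · · · ♙
· · ♘ · ♙ ♘ · ·
♙ ♙ ♙ ♙ · ♙ ♙ ·
♖ · ♗ ♕ ♔ · · ♖



  a b c d e f g h
  ─────────────────
8│♜ · ♝ ♛ ♚ ♝ · ♜│8
7│♟ · ♟ · ♟ ♟ ♟ ♟│7
6│· ♟ ♞ ♟ · ♞ · ·│6
5│· ♗ · · · · · ·│5
4│· · · · · · · ♙│4
3│· · ♘ · ♙ ♘ · ·│3
2│♙ ♙ ♙ ♙ · ♙ ♙ ·│2
1│♖ · ♗ ♕ ♔ · · ♖│1
  ─────────────────
  a b c d e f g h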